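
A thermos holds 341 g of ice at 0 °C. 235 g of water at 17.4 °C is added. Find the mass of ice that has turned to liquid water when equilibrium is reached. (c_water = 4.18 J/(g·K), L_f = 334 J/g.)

m_melted ≈ 51.2 g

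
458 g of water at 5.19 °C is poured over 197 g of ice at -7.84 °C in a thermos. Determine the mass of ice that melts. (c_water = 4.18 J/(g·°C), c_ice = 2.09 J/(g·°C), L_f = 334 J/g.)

Heat available from the water dropping to 0 °C: 458·4.18·5.19 = 9935.9 J.
Warming the ice to 0 °C takes 197·2.09·7.84 = 3228 J, leaving 6708 J for melting.
Melting all 197 g of ice would need 197·334 = 65798 J.
Since 6708 < 65798 J, not all the ice melts; equilibrium is at 0 °C.
Mass melted = 6708/334 ≈ 20.08 g.

m_melted ≈ 20.1 g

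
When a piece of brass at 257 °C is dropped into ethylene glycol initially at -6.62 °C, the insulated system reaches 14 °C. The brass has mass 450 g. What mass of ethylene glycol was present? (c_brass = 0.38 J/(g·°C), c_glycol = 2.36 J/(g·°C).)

Net heat exchanged in the isolated system is zero:
450·0.38·(14 − 257) + m·2.36·(14 − (-6.62)) = 0
48.66 m = 41553
m = 41553/48.66 ≈ 853.9 g

m ≈ 854 g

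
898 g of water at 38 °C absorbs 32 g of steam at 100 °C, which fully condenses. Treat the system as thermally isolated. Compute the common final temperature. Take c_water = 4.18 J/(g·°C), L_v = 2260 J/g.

Energy balance with sensible and latent terms:
latent heat released on condensation: 32×2260 = 72320
  condensed water 100 °C→T: 133.76(T − 100)
  water warms: 898×4.18×(T − 38) = 3753.6(T − 38)
3887.4 T = 72320 + 13376 + 142638 = 228334
T ≈ 58.74 °C, under the boiling point, so the assumption holds.

T_f ≈ 58.7 °C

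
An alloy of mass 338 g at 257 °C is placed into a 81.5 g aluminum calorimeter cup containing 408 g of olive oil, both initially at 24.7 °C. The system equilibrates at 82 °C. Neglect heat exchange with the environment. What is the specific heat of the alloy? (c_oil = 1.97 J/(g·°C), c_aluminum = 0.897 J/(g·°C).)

c ≈ 0.849 J/(g·°C)

Let T be the final temperature. ΣQ_i = 0:
338×c×(82 − 257) + 408×1.97×(82 − 24.7) + 81.5×0.897×(82 − 24.7) = 0
-59150 c = -50244
c = -50244/-59150 ≈ 0.8494 J/(g·°C)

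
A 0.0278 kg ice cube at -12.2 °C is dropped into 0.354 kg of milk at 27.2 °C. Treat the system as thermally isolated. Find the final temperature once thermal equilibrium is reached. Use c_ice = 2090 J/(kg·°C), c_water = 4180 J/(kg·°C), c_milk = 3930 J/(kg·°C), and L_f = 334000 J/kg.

T_f ≈ 18.5 °C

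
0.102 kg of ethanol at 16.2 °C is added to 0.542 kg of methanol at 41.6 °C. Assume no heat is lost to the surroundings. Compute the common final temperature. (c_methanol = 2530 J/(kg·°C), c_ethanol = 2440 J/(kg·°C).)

T_f ≈ 37.7 °C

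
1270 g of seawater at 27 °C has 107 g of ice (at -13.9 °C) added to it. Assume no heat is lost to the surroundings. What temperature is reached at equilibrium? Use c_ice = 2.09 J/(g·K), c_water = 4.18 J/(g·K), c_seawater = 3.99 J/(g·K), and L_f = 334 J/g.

Heat gained plus heat lost sum to zero:
ice -13.9→0 °C: 107·2.09·13.9 = 3108.5; latent heat to melt: 107·334 = 35738; warm the meltwater: 447.26 T; seawater cools: 1270·3.99·(T − 27) = 5067.3(T − 27)
5514.6 T = 136817 − 38846 = 97971
T ≈ 17.77 °C — above 0 °C, consistent with complete melting.

T_f ≈ 17.8 °C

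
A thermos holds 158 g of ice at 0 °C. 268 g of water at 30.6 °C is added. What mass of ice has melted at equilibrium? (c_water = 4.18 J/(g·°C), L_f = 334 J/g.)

m_melted ≈ 103 g

Heat available from the water dropping to 0 °C: 268·4.18·30.6 = 34279 J.
Fully melting the ice requires m_ice L_f = 158·334 = 52772 J.
Since 34279 < 52772 J, not all the ice melts; equilibrium is at 0 °C.
m_melted·334 = 34279  ⇒  m_melted ≈ 102.6 g.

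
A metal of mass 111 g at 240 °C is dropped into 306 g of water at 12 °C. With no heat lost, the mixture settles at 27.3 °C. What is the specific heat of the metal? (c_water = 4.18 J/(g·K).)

c ≈ 0.829 J/(g·K)

m_s c (T_s − T_f) = m_water c_water (T_f − T_0):
111×c×(240 − 27.3) = 306×4.18×(27.3 − 12)
23610 c = 19570  ⇒  c ≈ 0.8289 J/(g·K)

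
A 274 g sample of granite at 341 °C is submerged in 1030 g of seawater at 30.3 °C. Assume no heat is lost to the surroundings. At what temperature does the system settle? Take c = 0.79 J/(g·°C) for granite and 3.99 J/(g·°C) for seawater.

Heat gained plus heat lost sum to zero:
274×0.79×(T − 341) + 1030×3.99×(T − 30.3) = 0
4326.2 T = 198337
T = 198337/4326.2 ≈ 45.85 °C

T_f ≈ 45.8 °C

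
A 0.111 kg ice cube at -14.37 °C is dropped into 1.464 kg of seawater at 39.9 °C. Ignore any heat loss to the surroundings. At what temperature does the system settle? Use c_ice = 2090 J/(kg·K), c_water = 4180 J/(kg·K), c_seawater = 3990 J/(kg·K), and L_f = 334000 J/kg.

T_f ≈ 30.6 °C

Conservation of energy gives ΣQ = 0:
warm ice to 0 °C: 0.111·2090·(0 − (-14.37)) = 3333.7
  latent heat to melt: 0.111·334000 = 37074
  warm the meltwater: 463.98 T
  seawater: 5841.4(T − 39.9)
6305.3 T = 233070 − 40408 = 192663
T ≈ 30.56 °C — above 0 °C, consistent with complete melting.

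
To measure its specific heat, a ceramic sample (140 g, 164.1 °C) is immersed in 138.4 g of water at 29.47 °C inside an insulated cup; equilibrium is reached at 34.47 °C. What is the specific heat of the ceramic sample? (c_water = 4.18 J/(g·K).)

c ≈ 0.159 J/(g·K)

Energy conservation, ΣQ = 0:
140·c·(34.47 − 164.1) + 138.4·4.18·(34.47 − 29.47) = 0
-18148 c = -2892.6
c = -2892.6/-18148 ≈ 0.1594 J/(g·K)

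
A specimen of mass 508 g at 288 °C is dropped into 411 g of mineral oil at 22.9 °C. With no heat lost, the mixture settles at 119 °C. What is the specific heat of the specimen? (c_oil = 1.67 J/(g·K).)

Energy conservation, ΣQ = 0:
508×c×(119 − 288) + 411×1.67×(119 − 22.9) = 0
-85852 c = -65960
c = -65960/-85852 ≈ 0.7683 J/(g·K)

c ≈ 0.768 J/(g·K)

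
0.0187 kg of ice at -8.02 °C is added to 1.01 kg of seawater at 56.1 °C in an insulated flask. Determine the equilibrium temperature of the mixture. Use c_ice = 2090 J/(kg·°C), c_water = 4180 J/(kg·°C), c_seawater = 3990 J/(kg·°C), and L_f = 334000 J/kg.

T_f ≈ 53.4 °C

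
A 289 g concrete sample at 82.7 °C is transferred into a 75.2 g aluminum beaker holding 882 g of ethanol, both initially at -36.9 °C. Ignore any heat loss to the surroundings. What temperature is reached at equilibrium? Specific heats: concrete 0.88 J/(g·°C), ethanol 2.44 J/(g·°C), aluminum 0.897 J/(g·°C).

T_f ≈ -24.6 °C

Taking heat into each body as positive, Σ m c ΔT = 0:
289*0.88*(T − 82.7) + 882*2.44*(T − (-36.9)) + 75.2*0.897*(T − (-36.9)) = 0
2473.9 T = -60869
T ≈ -24.60 °C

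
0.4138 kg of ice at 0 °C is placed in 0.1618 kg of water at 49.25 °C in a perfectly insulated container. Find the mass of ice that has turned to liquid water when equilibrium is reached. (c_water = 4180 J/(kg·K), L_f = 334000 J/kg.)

m_melted ≈ 0.0997 kg

Cooling the water to 0 °C releases 0.1618×4180×49.25 = 33309 J.
To melt every bit of ice: 0.4138×334000 = 138209 J.
33309 J < 138209 J, so only part of the ice melts and the system sits at 0 °C.
Mass melted = 33309/334000 ≈ 0.09973 kg.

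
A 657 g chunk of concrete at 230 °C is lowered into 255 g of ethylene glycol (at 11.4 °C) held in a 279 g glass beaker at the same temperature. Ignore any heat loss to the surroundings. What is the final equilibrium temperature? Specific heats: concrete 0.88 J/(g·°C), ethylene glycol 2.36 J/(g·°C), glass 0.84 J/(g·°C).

Net heat exchanged in the isolated system is zero:
657·0.88·(T − 230) + 255·2.36·(T − 11.4) + 279·0.84·(T − 11.4) = 0
1414.3 T = 142509
T = 142509 / 1414.3 = 101 °C

T_f ≈ 100.8 °C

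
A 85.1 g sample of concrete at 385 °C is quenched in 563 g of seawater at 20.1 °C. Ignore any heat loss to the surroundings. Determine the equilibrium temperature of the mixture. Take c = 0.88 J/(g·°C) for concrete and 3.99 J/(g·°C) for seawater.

T_f = Σ m_i c_i T_i / Σ m_i c_i:
T_f = (74.89·385 + 2246.4·20.1) / (74.89 + 2246.4)
    = 73984 / 2321.3 ≈ 31.87 °C

T_f ≈ 31.9 °C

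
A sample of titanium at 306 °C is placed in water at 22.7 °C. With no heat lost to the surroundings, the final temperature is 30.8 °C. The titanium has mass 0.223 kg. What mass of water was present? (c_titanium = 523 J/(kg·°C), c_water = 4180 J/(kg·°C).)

Heat lost by the titanium = heat gained by the water:
0.223·523·(306 − 30.8) = m·4180·(30.8 − 22.7)
33858 m = 32096  ⇒  m ≈ 0.948 kg

m ≈ 0.948 kg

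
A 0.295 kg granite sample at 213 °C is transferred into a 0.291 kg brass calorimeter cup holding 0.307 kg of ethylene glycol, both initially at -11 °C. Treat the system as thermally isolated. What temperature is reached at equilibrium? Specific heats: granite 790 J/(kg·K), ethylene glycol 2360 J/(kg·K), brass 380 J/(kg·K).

T_f ≈ 37.9 °C

With ΣQ=0 the equilibrium temperature is the m·c-weighted mean:
T_f = (233.05·213 + 724.52·(-11) + 110.58·(-11)) / (233.05 + 724.52 + 110.58)
    = 40454 / 1068.1 ≈ 37.87 °C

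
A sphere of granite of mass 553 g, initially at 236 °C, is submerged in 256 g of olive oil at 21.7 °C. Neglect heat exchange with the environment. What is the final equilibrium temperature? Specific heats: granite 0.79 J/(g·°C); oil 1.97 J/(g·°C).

T_f ≈ 121.2 °C

T_f is the heat-capacity-weighted average of the initial temperatures:
T_f = (436.87*236 + 504.32*21.7) / (436.87 + 504.32)
    = 114045 / 941.19 ≈ 121.17 °C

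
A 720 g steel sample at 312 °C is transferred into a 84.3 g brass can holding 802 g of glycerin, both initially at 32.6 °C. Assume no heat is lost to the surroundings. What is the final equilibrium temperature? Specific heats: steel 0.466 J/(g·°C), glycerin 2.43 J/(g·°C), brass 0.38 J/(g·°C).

T_f ≈ 73.1 °C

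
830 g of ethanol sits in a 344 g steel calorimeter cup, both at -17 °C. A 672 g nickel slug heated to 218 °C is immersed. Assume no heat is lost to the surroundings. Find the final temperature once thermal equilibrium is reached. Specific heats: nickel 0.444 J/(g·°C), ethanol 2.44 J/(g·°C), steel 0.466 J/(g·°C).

Let T be the final temperature. ΣQ_i = 0:
672×0.444×(T − 218) + 830×2.44×(T − (-17)) + 344×0.466×(T − (-17)) = 0
(298.37 + 2025.2 + 160.3) T = 298.37×218 + 2025.2×(-17) + 160.3×(-17)
T ≈ 11.23 °C

T_f ≈ 11.2 °C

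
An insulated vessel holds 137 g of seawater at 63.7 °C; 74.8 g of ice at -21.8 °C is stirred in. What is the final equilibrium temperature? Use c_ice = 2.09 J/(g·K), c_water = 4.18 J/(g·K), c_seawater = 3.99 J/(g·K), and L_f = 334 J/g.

Net heat exchanged in the isolated system is zero:
ice -21.8→0 °C: 74.8×2.09×21.8 = 3408; fusion: m_ice L_f = 74.8×334 = 24983; warm the meltwater: 312.66 T; seawater cools: 137×3.99×(T − 63.7) = 546.63(T − 63.7)
859.29 T = 34820 − 28391 = 6429.1
T ≈ 7.48 °C (positive, so assuming full melt was valid).

T_f ≈ 7.5 °C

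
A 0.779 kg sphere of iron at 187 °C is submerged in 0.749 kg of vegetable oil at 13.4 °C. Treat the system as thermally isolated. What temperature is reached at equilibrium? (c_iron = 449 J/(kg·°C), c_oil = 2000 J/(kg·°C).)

T_f ≈ 46.3 °C

T_f is the heat-capacity-weighted average of the initial temperatures:
T_f = (349.77×187 + 1498×13.4) / (349.77 + 1498)
    = 85480 / 1847.8 ≈ 46.26 °C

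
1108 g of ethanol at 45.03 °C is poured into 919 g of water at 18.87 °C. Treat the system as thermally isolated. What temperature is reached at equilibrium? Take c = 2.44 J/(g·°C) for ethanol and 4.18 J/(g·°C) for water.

T_f ≈ 29.7 °C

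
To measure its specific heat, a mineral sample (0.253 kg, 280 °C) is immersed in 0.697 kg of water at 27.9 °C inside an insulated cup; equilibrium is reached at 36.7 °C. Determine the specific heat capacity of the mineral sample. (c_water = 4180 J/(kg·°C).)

c ≈ 417 J/(kg·°C)

Net heat exchanged in the isolated system is zero:
0.253×c×(36.7 − 280) + 0.697×4180×(36.7 − 27.9) = 0
-61.55 c = -25638
c = -25638/-61.55 ≈ 416.5 J/(kg·°C)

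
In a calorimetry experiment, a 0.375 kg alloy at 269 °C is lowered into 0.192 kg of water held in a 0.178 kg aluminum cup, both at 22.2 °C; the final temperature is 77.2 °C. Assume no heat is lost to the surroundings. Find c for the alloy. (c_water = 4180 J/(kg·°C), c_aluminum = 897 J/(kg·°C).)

c ≈ 736 J/(kg·°C)

Energy conservation, ΣQ = 0:
0.375×c×(77.2 − 269) + 0.192×4180×(77.2 − 22.2) + 0.178×897×(77.2 − 22.2) = 0
-71.93 c = -52922
c = -52922/-71.93 ≈ 735.8 J/(kg·°C)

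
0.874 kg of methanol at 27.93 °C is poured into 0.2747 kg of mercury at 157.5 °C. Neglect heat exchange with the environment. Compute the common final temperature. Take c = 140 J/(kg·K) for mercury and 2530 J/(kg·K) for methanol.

T_f = Σ m_i c_i T_i / Σ m_i c_i:
T_f = (38.46*157.5 + 2211.2*27.93) / (38.46 + 2211.2)
    = 67817 / 2249.7 ≈ 30.14 °C

T_f ≈ 30.1 °C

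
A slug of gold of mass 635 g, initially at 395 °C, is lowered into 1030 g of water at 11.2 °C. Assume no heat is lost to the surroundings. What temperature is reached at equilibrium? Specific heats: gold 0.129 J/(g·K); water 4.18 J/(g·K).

T_f ≈ 18.4 °C

T_f = Σ m_i c_i T_i / Σ m_i c_i:
T_f = (81.92·395 + 4305.4·11.2) / (81.92 + 4305.4)
    = 80577 / 4387.3 ≈ 18.37 °C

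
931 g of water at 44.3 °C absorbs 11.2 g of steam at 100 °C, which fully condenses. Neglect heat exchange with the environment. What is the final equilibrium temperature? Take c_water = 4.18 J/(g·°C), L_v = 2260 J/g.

T_f ≈ 51.4 °C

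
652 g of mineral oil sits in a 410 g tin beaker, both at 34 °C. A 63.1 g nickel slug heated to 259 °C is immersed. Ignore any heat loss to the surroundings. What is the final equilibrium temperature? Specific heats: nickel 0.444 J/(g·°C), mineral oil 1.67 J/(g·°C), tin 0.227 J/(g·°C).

T_f ≈ 39.2 °C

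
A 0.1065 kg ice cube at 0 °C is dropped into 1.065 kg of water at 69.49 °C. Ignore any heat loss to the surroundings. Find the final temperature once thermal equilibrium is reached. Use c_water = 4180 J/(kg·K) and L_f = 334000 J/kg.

T_f ≈ 55.9 °C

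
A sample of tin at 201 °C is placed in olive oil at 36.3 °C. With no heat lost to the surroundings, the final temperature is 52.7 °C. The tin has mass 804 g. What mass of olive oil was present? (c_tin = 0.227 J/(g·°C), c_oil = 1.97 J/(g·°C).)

m ≈ 838 g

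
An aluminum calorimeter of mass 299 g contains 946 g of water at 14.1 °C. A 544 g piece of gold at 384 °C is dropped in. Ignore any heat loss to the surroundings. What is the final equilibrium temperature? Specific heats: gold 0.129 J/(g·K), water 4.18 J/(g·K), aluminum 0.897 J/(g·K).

T_f = Σ m_i c_i T_i / Σ m_i c_i:
T_f = (70.18·384 + 3954.3·14.1 + 268.2·14.1) / (70.18 + 3954.3 + 268.2)
    = 86485 / 4292.7 ≈ 20.15 °C

T_f ≈ 20.1 °C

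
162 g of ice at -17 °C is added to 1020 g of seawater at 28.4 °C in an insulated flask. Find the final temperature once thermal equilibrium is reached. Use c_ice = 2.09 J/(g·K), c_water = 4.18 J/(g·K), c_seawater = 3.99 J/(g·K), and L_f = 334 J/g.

T_f ≈ 11.7 °C

Taking heat into each body as positive, Σ m c ΔT = 0:
ice -17→0 °C: 162×2.09×17 = 5755.9
  fusion: m_ice L_f = 162×334 = 54108
  meltwater 0→T: 162×4.18×T = 677.16 T
  seawater cools: 1020×3.99×(T − 28.4) = 4069.8(T − 28.4)
4747 T = 115582 − 59864 = 55718
T ≈ 11.74 °C — above 0 °C, consistent with complete melting.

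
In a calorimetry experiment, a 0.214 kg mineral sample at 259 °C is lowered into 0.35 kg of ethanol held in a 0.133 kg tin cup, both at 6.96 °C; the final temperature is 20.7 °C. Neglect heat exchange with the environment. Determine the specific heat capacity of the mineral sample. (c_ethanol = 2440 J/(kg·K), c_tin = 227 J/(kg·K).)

c ≈ 238 J/(kg·K)

Taking heat into each body as positive, Σ m c ΔT = 0:
0.214×c×(20.7 − 259) + 0.35×2440×(20.7 − 6.96) + 0.133×227×(20.7 − 6.96) = 0
-51 c = -12149
c = -12149/-51 ≈ 238.2 J/(kg·K)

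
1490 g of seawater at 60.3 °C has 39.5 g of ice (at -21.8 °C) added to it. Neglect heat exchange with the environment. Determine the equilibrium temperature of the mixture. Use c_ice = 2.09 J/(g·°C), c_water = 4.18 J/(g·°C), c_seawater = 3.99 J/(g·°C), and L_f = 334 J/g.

T_f ≈ 56.2 °C

Energy balance with sensible and latent terms:
ice -21.8→0 °C: 39.5·2.09·21.8 = 1799.7; fusion: m_ice L_f = 39.5·334 = 13193; warm the meltwater: 165.11 T; seawater: 5945.1(T − 60.3)
6110.2 T = 358490 − 14993 = 343497
T ≈ 56.22 °C — above 0 °C, consistent with complete melting.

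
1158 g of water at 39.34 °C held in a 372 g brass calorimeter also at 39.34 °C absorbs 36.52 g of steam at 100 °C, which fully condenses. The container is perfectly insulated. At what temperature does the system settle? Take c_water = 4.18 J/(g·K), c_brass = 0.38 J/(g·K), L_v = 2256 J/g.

T_f ≈ 57.2 °C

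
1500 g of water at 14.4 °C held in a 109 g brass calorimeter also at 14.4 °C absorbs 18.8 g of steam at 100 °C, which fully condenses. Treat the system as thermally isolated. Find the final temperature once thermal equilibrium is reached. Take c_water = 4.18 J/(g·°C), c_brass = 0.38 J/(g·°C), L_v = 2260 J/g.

Energy balance with sensible and latent terms:
steam→water at 100 °C releases m L_v = 18.8×2260 = 42488; condensed water 100 °C→T: 78.58(T − 100); water warms: 1500×4.18×(T − 14.4) = 6270(T − 14.4); brass cup: 109×0.38×(T − 14.4) = 41.42(T − 14.4)
6390 T = 42488 + 7858.4 + 90884 = 141231
T ≈ 22.10 °C, under the boiling point, so the assumption holds.

T_f ≈ 22.1 °C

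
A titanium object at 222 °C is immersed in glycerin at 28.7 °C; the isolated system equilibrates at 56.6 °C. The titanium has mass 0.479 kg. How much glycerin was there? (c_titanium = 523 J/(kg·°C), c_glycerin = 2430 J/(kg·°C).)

m ≈ 0.611 kg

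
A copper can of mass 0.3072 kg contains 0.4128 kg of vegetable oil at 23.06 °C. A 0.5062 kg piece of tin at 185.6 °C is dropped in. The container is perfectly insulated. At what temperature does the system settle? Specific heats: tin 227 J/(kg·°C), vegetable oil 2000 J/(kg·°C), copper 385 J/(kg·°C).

T_f ≈ 40.7 °C

With ΣQ=0 the equilibrium temperature is the m·c-weighted mean:
T_f = (114.91·185.6 + 825.6·23.06 + 118.27·23.06) / (114.91 + 825.6 + 118.27)
    = 43093 / 1058.8 ≈ 40.70 °C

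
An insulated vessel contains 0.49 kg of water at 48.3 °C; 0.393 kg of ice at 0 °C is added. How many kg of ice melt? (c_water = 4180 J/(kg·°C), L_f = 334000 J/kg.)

m_melted ≈ 0.296 kg

Water can give up m c ΔT = 0.49·4180·48.3 = 98928 J before reaching 0 °C.
Fully melting the ice requires m_ice L_f = 0.393·334000 = 131262 J.
That's not enough to melt it all — equilibrium is at 0 °C with ice remaining.
m_melted·334000 = 98928  ⇒  m_melted ≈ 0.2962 kg.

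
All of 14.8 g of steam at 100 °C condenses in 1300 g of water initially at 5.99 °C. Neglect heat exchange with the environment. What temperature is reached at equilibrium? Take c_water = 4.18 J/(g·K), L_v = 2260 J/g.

Setting the total heat transfer to zero:
latent heat released on condensation: 14.8×2260 = 33448
  condensate cools 100→T: 14.8×4.18×(T − 100) = 61.86(T − 100)
  water warms: 1300×4.18×(T − 5.99) = 5434(T − 5.99)
5495.9 T = 33448 + 6186.4 + 32550 = 72184
T ≈ 13.13 °C (< 100 °C, so full condensation is consistent).

T_f ≈ 13.1 °C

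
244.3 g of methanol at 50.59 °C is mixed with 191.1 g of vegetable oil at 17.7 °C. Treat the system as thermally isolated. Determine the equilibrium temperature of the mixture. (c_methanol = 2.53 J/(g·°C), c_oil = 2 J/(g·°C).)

Energy conservation, ΣQ = 0:
244.3·2.53·(T − 50.59) + 191.1·2·(T − 17.7) = 0
1000.3 T = 38034
T = 38034/1000.3 ≈ 38.02 °C

T_f ≈ 38.0 °C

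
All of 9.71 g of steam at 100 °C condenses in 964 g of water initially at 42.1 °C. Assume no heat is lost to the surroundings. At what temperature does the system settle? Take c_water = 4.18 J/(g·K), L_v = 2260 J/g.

T_f ≈ 48.1 °C

Conservation of energy gives ΣQ = 0:
condense steam: −9.71×2260 = −21945
  condensate cools 100→T: 9.71×4.18×(T − 100) = 40.59(T − 100)
  water warms: 964×4.18×(T − 42.1) = 4029.5(T − 42.1)
4070.1 T = 21945 + 4058.8 + 169643 = 195646
T ≈ 48.07 °C — below 100 °C, confirming all the steam condensed.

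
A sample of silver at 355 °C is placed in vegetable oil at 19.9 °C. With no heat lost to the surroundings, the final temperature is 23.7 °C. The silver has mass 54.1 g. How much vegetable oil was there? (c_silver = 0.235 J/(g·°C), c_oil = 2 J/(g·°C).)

Let T be the final temperature. ΣQ_i = 0:
54.1×0.235×(23.7 − 355) + m×2×(23.7 − 19.9) = 0
7.6 m = 4212
m = 4212/7.6 ≈ 554.2 g

m ≈ 554 g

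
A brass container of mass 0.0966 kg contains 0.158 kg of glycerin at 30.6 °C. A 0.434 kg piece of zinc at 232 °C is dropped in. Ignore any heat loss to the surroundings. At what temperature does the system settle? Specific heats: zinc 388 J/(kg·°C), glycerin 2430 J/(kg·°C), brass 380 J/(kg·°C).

T_f ≈ 88.2 °C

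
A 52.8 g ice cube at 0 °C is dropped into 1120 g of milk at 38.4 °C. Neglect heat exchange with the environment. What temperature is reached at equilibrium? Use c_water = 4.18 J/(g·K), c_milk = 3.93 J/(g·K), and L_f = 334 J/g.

Conservation of energy gives ΣQ = 0:
fusion: m_ice L_f = 52.8·334 = 17635; meltwater 0→T: 52.8·4.18·T = 220.7 T; milk cools: 1120·3.93·(T − 38.4) = 4401.6(T − 38.4)
4622.3 T = 169021 − 17635 = 151386
T ≈ 32.75 °C. Since T > 0 °C, the all-ice-melts assumption holds.

T_f ≈ 32.8 °C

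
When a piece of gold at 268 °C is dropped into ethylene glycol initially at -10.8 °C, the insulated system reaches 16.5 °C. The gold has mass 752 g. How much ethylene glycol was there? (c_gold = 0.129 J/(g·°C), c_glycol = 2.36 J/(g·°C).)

m ≈ 379 g

Heat gained plus heat lost sum to zero:
752×0.129×(16.5 − 268) + m×2.36×(16.5 − (-10.8)) = 0
64.43 m = 24398
m = 24398/64.43 ≈ 378.7 g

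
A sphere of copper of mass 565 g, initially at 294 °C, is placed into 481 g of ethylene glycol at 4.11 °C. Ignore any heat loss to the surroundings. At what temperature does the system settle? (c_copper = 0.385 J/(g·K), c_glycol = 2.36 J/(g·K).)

T_f ≈ 50.7 °C

Net heat exchanged in the isolated system is zero:
565·0.385·(T − 294) + 481·2.36·(T − 4.11) = 0
217.53(T − 294) + 1135.2(T − 4.11) = 0
1352.7 T = 68618
T = 68618/1352.7 ≈ 50.73 °C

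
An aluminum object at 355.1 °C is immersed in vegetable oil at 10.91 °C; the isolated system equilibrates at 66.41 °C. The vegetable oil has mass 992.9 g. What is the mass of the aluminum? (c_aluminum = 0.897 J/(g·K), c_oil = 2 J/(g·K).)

m ≈ 426 g

Heat gained plus heat lost sum to zero:
m×0.897×(66.41 − 355.1) + 992.9×2×(66.41 − 10.91) = 0
-258.95 m = -110212
m = -110212/-258.95 ≈ 425.6 g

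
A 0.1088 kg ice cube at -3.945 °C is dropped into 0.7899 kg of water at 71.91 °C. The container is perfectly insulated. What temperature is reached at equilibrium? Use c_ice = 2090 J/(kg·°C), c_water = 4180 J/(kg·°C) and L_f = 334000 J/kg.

T_f ≈ 53.3 °C

Sum of m c ΔT and latent-heat terms is zero:
ice -3.945→0 °C: 0.1088·2090·3.945 = 897.06
  melt ice: 0.1088·334000 = 36339
  meltwater 0→T: 0.1088·4180·T = 454.78 T
  water cools: 0.7899·4180·(T − 71.91) = 3301.8(T − 71.91)
3756.6 T = 237431 − 37236 = 200195
T ≈ 53.29 °C (positive, so assuming full melt was valid).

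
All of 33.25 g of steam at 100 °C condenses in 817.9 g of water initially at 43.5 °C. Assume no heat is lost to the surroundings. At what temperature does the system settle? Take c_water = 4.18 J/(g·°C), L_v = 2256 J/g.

T_f ≈ 66.8 °C

Conservation of energy gives ΣQ = 0:
steam→water at 100 °C releases m L_v = 33.25×2256 = 75012; condensed water 100 °C→T: 138.98(T − 100); original water: 3418.8(T − 43.5)
3557.8 T = 75012 + 13898 + 148719 = 237629
T ≈ 66.79 °C, under the boiling point, so the assumption holds.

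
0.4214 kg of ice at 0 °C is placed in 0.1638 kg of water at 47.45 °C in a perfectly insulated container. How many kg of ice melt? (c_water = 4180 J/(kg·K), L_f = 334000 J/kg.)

Cooling the water to 0 °C releases 0.1638×4180×47.45 = 32488 J.
To melt every bit of ice: 0.4214×334000 = 140748 J.
That's not enough to melt it all — equilibrium is at 0 °C with ice remaining.
Mass melted = 32488/334000 ≈ 0.09727 kg.

m_melted ≈ 0.0973 kg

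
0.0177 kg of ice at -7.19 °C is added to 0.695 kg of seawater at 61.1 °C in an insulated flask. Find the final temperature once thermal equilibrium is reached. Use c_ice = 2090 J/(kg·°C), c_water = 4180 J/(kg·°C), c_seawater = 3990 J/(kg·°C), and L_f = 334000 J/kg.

T_f ≈ 57.3 °C

Setting the total heat transfer to zero:
ice -7.19→0 °C: 0.0177·2090·7.19 = 265.98
  fusion: m_ice L_f = 0.0177·334000 = 5911.8
  warm the meltwater: 73.99 T
  seawater cools: 0.695·3990·(T − 61.1) = 2773(T − 61.1)
2847 T = 169433 − 6177.8 = 163256
T ≈ 57.34 °C (positive, so assuming full melt was valid).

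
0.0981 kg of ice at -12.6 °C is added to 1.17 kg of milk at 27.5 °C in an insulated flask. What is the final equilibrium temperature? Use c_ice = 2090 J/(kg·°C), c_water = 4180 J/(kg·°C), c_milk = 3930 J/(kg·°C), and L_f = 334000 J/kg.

T_f ≈ 18.2 °C

Setting the total heat transfer to zero:
warm ice to 0 °C: 0.0981·2090·(0 − (-12.6)) = 2583.4
  melt ice: 0.0981·334000 = 32765
  meltwater 0→T: 0.0981·4180·T = 410.06 T
  milk cools: 1.17·3930·(T − 27.5) = 4598.1(T − 27.5)
5008.2 T = 126448 − 35349 = 91099
T ≈ 18.19 °C (positive, so assuming full melt was valid).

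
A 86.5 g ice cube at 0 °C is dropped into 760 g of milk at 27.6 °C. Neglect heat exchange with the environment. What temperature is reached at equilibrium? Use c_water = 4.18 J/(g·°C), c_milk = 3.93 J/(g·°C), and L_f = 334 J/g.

Net heat exchanged in the isolated system is zero:
latent heat to melt: 86.5×334 = 28891
  meltwater 0→T: 86.5×4.18×T = 361.57 T
  milk: 2986.8(T − 27.6)
3348.4 T = 82436 − 28891 = 53545
T ≈ 15.99 °C. Since T > 0 °C, the all-ice-melts assumption holds.

T_f ≈ 16.0 °C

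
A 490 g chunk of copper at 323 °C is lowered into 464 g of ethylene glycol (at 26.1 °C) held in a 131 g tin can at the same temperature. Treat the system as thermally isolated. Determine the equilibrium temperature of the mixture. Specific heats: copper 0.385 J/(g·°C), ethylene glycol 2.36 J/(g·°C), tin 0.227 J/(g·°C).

Taking heat into each body as positive, Σ m c ΔT = 0:
490*0.385*(T − 323) + 464*2.36*(T − 26.1) + 131*0.227*(T − 26.1) = 0
(188.65 + 1095 + 29.74) T = 188.65*323 + 1095*26.1 + 29.74*26.1
T = 90291/1313.4 ≈ 68.74 °C

T_f ≈ 68.7 °C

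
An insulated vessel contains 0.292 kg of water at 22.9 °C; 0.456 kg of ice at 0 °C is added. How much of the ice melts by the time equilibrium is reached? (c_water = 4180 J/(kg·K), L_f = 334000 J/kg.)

m_melted ≈ 0.0837 kg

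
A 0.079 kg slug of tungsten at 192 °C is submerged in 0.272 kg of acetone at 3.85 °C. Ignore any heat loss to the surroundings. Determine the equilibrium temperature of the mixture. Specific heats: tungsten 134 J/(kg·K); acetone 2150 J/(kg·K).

T_f ≈ 7.2 °C

Set heat shed by the hot body equal to heat absorbed by the cold body:
0.079×134×(192 − T) = 0.272×2150×(T − 3.85)
10.59(192 − T) = 584.8(T − 3.85)
595.39 T = 4284  ⇒  T ≈ 7.20 °C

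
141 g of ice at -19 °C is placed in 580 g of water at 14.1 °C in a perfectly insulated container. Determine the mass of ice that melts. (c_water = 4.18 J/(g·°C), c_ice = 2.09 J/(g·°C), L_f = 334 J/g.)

Heat available from the water dropping to 0 °C: 580×4.18×14.1 = 34184 J.
Warming the ice to 0 °C takes 141×2.09×19 = 5599.1 J, leaving 28585 J for melting.
Melting all 141 g of ice would need 141×334 = 47094 J.
28585 J < 47094 J, so only part of the ice melts and the system sits at 0 °C.
m_melted×334 = 28585  ⇒  m_melted ≈ 85.58 g.

m_melted ≈ 85.6 g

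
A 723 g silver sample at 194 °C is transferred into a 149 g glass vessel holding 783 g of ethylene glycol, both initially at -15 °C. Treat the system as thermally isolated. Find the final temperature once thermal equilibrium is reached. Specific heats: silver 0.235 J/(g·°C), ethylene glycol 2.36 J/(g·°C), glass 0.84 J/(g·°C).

Setting the total heat transfer to zero:
723·0.235·(T − 194) + 783·2.36·(T − (-15)) + 149·0.84·(T − (-15)) = 0
169.91(T − 194) + 1847.9(T − (-15)) + 125.16(T − (-15)) = 0
(169.91 + 1847.9 + 125.16) T = 169.91·194 + 1847.9·(-15) + 125.16·(-15)
T = 3366/2142.9 ≈ 1.57 °C

T_f ≈ 1.6 °C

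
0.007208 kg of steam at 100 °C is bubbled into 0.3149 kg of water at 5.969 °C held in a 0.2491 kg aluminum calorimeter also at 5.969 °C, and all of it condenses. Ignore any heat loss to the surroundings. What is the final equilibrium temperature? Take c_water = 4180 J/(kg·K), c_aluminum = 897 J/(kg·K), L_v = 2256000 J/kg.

T_f ≈ 18.1 °C

Net heat exchanged in the isolated system is zero:
latent heat released on condensation: 0.007208×2256000 = 16261
  condensate cools 100→T: 0.007208×4180×(T − 100) = 30.13(T − 100)
  original water: 1316.3(T − 5.969)
  aluminum cup: 0.2491×897×(T − 5.969) = 223.44(T − 5.969)
1569.9 T = 16261 + 3012.9 + 9190.6 = 28465
T ≈ 18.13 °C (< 100 °C, so full condensation is consistent).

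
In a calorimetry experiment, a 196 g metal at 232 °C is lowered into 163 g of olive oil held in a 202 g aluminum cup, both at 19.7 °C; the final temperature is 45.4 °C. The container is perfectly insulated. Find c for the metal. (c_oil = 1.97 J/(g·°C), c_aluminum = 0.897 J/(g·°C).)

c ≈ 0.353 J/(g·°C)

Net heat exchanged in the isolated system is zero:
196·c·(45.4 − 232) + 163·1.97·(45.4 − 19.7) + 202·0.897·(45.4 − 19.7) = 0
-36574 c = -12909
c = -12909/-36574 ≈ 0.353 J/(g·°C)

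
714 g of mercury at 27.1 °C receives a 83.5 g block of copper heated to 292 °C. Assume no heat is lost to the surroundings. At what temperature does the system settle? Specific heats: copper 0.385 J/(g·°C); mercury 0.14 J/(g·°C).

T_f ≈ 91.6 °C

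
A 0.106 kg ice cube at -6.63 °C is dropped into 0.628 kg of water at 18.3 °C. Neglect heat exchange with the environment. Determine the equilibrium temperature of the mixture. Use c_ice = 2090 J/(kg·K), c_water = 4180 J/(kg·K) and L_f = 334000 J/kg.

Setting the total heat transfer to zero:
warm ice to 0 °C: 0.106×2090×(0 − (-6.63)) = 1468.8
  melt ice: 0.106×334000 = 35404
  meltwater 0→T: 0.106×4180×T = 443.08 T
  water cools: 0.628×4180×(T − 18.3) = 2625(T − 18.3)
3068.1 T = 48038 − 36873 = 11165
T ≈ 3.64 °C (positive, so assuming full melt was valid).

T_f ≈ 3.6 °C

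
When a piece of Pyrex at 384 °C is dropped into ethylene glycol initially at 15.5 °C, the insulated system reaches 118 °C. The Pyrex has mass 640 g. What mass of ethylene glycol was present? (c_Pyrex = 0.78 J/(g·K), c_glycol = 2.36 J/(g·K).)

m ≈ 549 g

Energy conservation, ΣQ = 0:
640·0.78·(118 − 384) + m·2.36·(118 − 15.5) = 0
241.9 m = 132787
m = 132787/241.9 ≈ 548.9 g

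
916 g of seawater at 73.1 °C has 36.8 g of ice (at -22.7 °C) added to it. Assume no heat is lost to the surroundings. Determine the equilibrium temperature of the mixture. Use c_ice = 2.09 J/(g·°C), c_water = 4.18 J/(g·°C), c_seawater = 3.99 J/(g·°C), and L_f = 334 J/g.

Energy conservation, ΣQ = 0:
ice -22.7→0 °C: 36.8×2.09×22.7 = 1745.9; melt ice: 36.8×334 = 12291; meltwater 0→T: 36.8×4.18×T = 153.82 T; seawater cools: 916×3.99×(T − 73.1) = 3654.8(T − 73.1)
3808.7 T = 267169 − 14037 = 253132
T ≈ 66.46 °C — above 0 °C, consistent with complete melting.

T_f ≈ 66.5 °C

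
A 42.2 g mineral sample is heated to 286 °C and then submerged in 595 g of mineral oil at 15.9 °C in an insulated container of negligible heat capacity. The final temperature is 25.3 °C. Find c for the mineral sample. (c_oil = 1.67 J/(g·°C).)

c ≈ 0.849 J/(g·°C)

Heat gained plus heat lost sum to zero:
42.2×c×(25.3 − 286) + 595×1.67×(25.3 − 15.9) = 0
-11002 c = -9340.3
c = -9340.3/-11002 ≈ 0.849 J/(g·°C)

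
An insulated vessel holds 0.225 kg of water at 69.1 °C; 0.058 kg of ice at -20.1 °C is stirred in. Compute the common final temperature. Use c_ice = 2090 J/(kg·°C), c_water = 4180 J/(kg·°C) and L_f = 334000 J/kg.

Taking heat into each body as positive, Σ m c ΔT = 0:
ice -20.1→0 °C: 0.058×2090×20.1 = 2436.5
  melt ice: 0.058×334000 = 19372
  warm the meltwater: 242.44 T
  water cools: 0.225×4180×(T − 69.1) = 940.5(T − 69.1)
1182.9 T = 64989 − 21809 = 43180
T ≈ 36.50 °C (positive, so assuming full melt was valid).

T_f ≈ 36.5 °C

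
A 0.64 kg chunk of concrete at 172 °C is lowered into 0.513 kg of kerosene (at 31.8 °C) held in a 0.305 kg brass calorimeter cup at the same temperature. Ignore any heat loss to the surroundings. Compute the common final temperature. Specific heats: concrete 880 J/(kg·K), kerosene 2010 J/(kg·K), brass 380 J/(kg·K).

T_f ≈ 78.0 °C

Heat gained plus heat lost sum to zero:
0.64×880×(T − 172) + 0.513×2010×(T − 31.8) + 0.305×380×(T − 31.8) = 0
563.2(T − 172) + 1031.1(T − 31.8) + 115.9(T − 31.8) = 0
1710.2 T = 133346
T ≈ 77.97 °C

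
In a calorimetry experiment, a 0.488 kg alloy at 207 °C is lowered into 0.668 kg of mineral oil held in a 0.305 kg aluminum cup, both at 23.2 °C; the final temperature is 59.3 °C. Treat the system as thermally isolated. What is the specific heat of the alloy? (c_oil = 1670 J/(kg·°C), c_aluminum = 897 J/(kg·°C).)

Net heat exchanged in the isolated system is zero:
0.488·c·(59.3 − 207) + 0.668·1670·(59.3 − 23.2) + 0.305·897·(59.3 − 23.2) = 0
-72.08 c = -50148
c = -50148/-72.08 ≈ 695.8 J/(kg·°C)

c ≈ 696 J/(kg·°C)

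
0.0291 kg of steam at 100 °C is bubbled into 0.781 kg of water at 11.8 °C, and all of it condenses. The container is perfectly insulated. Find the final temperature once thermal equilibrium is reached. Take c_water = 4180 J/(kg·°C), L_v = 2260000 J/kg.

T_f ≈ 34.4 °C

Energy conservation, ΣQ = 0:
steam→water at 100 °C releases m L_v = 0.0291×2260000 = 65766
  condensed water 100 °C→T: 121.64(T − 100)
  original water: 3264.6(T − 11.8)
3386.2 T = 65766 + 12164 + 38522 = 116452
T ≈ 34.39 °C — below 100 °C, confirming all the steam condensed.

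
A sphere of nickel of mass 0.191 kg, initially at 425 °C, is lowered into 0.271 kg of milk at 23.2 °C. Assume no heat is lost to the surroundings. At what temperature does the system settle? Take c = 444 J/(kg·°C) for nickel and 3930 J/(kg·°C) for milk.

T_f = Σ m_i c_i T_i / Σ m_i c_i:
T_f = (84.8*425 + 1065*23.2) / (84.8 + 1065)
    = 60750 / 1149.8 ≈ 52.83 °C

T_f ≈ 52.8 °C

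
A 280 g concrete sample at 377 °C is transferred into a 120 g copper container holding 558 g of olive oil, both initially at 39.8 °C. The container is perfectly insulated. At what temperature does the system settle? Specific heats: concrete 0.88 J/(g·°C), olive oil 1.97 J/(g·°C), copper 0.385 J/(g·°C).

Heat gained plus heat lost sum to zero:
280·0.88·(T − 377) + 558·1.97·(T − 39.8) + 120·0.385·(T − 39.8) = 0
(246.4 + 1099.3 + 46.2) T = 246.4·377 + 1099.3·39.8 + 46.2·39.8
T = 138482/1391.9 ≈ 99.49 °C

T_f ≈ 99.5 °C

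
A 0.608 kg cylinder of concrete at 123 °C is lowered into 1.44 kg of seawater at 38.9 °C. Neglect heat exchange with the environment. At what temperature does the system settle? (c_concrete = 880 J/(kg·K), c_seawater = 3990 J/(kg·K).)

T_f ≈ 46.1 °C

|Q_concrete| = |Q_seawater|:
0.608*880*(123 − T) = 1.44*3990*(T − 38.9)
535.04(123 − T) = 5745.6(T − 38.9)
6280.6 T = 289314  ⇒  T ≈ 46.06 °C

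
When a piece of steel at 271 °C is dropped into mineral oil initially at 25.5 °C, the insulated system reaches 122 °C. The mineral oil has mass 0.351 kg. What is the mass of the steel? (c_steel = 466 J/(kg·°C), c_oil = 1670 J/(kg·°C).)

|Q_steel| = |Q_oil|:
m·466·(271 − 122) = 0.351·1670·(122 − 25.5)
69434 m = 56565  ⇒  m ≈ 0.8147 kg

m ≈ 0.815 kg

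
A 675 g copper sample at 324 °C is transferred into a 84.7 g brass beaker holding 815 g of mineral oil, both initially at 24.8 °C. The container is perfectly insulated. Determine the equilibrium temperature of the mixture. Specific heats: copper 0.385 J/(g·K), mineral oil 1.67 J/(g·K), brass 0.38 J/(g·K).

T_f ≈ 71.8 °C

Heat gained plus heat lost sum to zero:
675·0.385·(T − 324) + 815·1.67·(T − 24.8) + 84.7·0.38·(T − 24.8) = 0
259.88(T − 324) + 1361(T − 24.8) + 32.19(T − 24.8) = 0
1653.1 T = 118752
T = 118752/1653.1 ≈ 71.84 °C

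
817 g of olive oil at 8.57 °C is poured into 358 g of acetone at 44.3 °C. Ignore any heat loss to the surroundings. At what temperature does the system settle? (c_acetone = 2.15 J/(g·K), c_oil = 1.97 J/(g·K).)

T_f ≈ 20.1 °C

Set heat shed by the hot body equal to heat absorbed by the cold body:
358*2.15*(44.3 − T) = 817*1.97*(T − 8.57)
769.7(44.3 − T) = 1609.5(T − 8.57)
2379.2 T = 47891  ⇒  T ≈ 20.13 °C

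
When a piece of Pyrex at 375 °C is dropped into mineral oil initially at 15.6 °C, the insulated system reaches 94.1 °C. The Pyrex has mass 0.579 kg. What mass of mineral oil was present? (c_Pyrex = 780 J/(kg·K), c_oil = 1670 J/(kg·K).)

Energy conservation, ΣQ = 0:
0.579×780×(94.1 − 375) + m×1670×(94.1 − 15.6) = 0
131095 m = 126860
m = 126860/131095 ≈ 0.9677 kg

m ≈ 0.968 kg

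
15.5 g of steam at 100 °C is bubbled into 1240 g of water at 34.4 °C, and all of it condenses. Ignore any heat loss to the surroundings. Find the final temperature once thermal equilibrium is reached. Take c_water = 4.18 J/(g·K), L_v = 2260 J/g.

Net heat exchanged in the isolated system is zero:
steam→water at 100 °C releases m L_v = 15.5·2260 = 35030; condensed water 100 °C→T: 64.79(T − 100); water warms: 1240·4.18·(T − 34.4) = 5183.2(T − 34.4)
5248 T = 35030 + 6479 + 178302 = 219811
T ≈ 41.88 °C — below 100 °C, confirming all the steam condensed.

T_f ≈ 41.9 °C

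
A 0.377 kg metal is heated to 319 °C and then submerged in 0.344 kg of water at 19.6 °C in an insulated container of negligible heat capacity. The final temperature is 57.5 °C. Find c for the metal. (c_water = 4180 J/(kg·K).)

c ≈ 553 J/(kg·K)

Heat lost by the metal = heat gained by the water:
0.377×c×(319 − 57.5) = 0.344×4180×(57.5 − 19.6)
98.59 c = 54497  ⇒  c ≈ 552.8 J/(kg·K)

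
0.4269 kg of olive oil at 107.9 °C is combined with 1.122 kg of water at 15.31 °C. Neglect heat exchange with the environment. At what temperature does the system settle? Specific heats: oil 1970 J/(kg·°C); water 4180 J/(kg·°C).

T_f ≈ 29.4 °C

|Q_oil| = |Q_water|:
0.4269·1970·(107.9 − T) = 1.122·4180·(T − 15.31)
840.99(107.9 − T) = 4690(T − 15.31)
5531 T = 162546  ⇒  T ≈ 29.39 °C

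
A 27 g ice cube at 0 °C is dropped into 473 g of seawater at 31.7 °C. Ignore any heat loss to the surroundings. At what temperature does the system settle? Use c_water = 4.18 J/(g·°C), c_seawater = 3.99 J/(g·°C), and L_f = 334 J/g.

T_f ≈ 25.4 °C

Heat gained plus heat lost sum to zero:
melt ice: 27·334 = 9018
  meltwater 0→T: 27·4.18·T = 112.86 T
  seawater cools: 473·3.99·(T − 31.7) = 1887.3(T − 31.7)
2000.1 T = 59826 − 9018 = 50808
T ≈ 25.40 °C (positive, so assuming full melt was valid).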